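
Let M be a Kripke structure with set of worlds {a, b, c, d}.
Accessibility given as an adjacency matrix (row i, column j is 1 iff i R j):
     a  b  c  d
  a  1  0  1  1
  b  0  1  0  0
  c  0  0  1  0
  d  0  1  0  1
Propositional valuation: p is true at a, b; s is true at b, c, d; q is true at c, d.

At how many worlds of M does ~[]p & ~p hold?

2

Recall that []ψ holds at a world iff ψ holds at every accessible world, and <>ψ holds iff ψ holds at some accessible world.
Let φ = ~[]p & ~p. Evaluate φ at each world:
  a (successors {a, c, d}): φ is false.
  b (successors {b}): φ is false.
  c (successors {c}): φ is true.
  d (successors {b, d}): φ is true.
For instance, at a:
  At a: ~[]p is true, ~p is false, so ~[]p & ~p is false.
    At a: []p is false, so ~[]p is true.
      At a: []p requires p at every successor {a, c, d}.
        p fails at c, so []p is false at a.
Satisfying worlds: {c, d}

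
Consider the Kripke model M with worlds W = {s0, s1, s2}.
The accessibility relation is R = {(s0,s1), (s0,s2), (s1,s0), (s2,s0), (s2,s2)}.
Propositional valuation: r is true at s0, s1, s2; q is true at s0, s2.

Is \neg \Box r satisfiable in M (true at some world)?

Recall that \Box ψ holds at a world iff ψ holds at every accessible world, and \Diamond ψ holds iff ψ holds at some accessible world.
Let φ = \neg \Box r. Evaluate φ at each world:
  s0 (successors {s1, s2}): φ is false.
  s1 (successors {s0}): φ is false.
  s2 (successors {s0, s2}): φ is false.
For instance, at s2:
  At s2: \Box r is true, so \neg \Box r is false.
    At s2: \Box r requires r at every successor {s0, s2}.
      At s0: r is true.
      At s2: r is true.
    So \Box r is true at s2.

No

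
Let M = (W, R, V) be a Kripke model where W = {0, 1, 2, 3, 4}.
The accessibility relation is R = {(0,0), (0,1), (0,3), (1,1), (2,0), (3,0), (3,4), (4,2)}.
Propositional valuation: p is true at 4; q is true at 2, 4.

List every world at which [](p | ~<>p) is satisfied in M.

1, 2, 3, 4

Let φ = [](p | ~<>p). Evaluate φ at each world:
  0 (successors {0, 1, 3}): φ is false.
  1 (successors {1}): φ is true.
  2 (successors {0}): φ is true.
  3 (successors {0, 4}): φ is true.
  4 (successors {2}): φ is true.
For instance, at 0:
  At 0: [](p | ~<>p) requires p | ~<>p at every successor {0, 1, 3}.
    p | ~<>p fails at 3, so [](p | ~<>p) is false at 0.
      At 3: p is false, ~<>p is false, so p | ~<>p is false.
Satisfying worlds: {1, 2, 3, 4}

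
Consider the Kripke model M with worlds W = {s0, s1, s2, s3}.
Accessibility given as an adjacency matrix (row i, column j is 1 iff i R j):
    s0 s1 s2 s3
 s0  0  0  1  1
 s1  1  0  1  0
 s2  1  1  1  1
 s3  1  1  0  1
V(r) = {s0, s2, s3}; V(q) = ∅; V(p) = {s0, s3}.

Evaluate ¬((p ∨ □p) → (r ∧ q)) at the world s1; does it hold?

No

Recall that □ψ holds at a world iff ψ holds at every accessible world, and ◇ψ holds iff ψ holds at some accessible world.
At s1: (p ∨ □p) → (r ∧ q) is true, so ¬((p ∨ □p) → (r ∧ q)) is false.
  At s1: p ∨ □p is false, r ∧ q is false, so (p ∨ □p) → (r ∧ q) is true.
    At s1: p is false, □p is false, so p ∨ □p is false.
      At s1: □p requires p at every successor {s0, s2}.
        p fails at s2, so □p is false at s1.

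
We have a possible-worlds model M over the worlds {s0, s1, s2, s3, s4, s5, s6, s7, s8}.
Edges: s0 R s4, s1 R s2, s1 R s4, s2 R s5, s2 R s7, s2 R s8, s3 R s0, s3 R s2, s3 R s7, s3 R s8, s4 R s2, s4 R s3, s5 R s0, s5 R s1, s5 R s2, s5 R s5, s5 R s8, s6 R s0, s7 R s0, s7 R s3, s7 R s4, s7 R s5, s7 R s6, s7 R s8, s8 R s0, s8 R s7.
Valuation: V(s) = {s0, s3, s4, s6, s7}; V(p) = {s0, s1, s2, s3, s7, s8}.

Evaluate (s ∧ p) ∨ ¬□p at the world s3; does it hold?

At s3: s ∧ p is true, ¬□p is false, so (s ∧ p) ∨ ¬□p is true.
  At s3: □p is true, so ¬□p is false.
    At s3: □p requires p at every successor {s0, s2, s7, s8}.
      At s0: p is true.
      At s2: p is true.
      At s7: p is true.
      At s8: p is true.
    So □p is true at s3.

Yes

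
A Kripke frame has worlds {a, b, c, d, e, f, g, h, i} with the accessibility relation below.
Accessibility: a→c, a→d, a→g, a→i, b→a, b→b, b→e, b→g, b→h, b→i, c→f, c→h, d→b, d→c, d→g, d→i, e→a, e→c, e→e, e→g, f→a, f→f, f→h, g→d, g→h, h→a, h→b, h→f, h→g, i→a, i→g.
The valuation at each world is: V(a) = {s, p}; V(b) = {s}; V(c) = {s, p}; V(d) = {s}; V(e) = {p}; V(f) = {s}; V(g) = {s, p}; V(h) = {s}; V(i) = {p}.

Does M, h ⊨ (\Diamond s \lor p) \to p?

At h: \Diamond s \lor p is true, p is false, so (\Diamond s \lor p) \to p is false.
  At h: \Diamond s is true, p is false, so \Diamond s \lor p is true.
    At h: \Diamond s requires s at some successor in {a, b, f, g}.
      s holds at a, so \Diamond s is true at h.

No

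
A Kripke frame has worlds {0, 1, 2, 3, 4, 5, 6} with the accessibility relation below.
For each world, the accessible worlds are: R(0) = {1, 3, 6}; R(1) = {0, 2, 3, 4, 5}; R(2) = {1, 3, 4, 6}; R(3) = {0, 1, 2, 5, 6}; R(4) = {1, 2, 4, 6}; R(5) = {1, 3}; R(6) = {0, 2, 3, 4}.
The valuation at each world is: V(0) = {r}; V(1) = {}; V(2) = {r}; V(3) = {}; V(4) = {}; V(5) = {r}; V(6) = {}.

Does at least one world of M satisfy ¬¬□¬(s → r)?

No

Let φ = ¬¬□¬(s → r). Evaluate φ at each world:
  0 (successors {1, 3, 6}): φ is false.
  1 (successors {0, 2, 3, 4, 5}): φ is false.
  2 (successors {1, 3, 4, 6}): φ is false.
  3 (successors {0, 1, 2, 5, 6}): φ is false.
  4 (successors {1, 2, 4, 6}): φ is false.
  5 (successors {1, 3}): φ is false.
  6 (successors {0, 2, 3, 4}): φ is false.
For instance, at 3:
  At 3: ¬□¬(s → r) is true, so ¬¬□¬(s → r) is false.
    At 3: □¬(s → r) is false, so ¬□¬(s → r) is true.
      At 3: □¬(s → r) requires ¬(s → r) at every successor {0, 1, 2, 5, 6}.
        ¬(s → r) fails at 0, so □¬(s → r) is false at 3.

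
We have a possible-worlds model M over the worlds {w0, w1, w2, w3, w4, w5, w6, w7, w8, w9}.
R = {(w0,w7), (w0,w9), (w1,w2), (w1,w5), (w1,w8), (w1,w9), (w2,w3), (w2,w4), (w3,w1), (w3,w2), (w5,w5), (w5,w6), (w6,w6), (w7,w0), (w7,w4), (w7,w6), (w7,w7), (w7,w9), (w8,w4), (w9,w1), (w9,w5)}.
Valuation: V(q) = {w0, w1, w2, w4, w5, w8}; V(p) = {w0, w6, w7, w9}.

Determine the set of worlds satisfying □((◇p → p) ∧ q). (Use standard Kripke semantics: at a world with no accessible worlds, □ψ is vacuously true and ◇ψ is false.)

w4, w8

Let φ = □((◇p → p) ∧ q). Evaluate φ at each world:
  w0 (successors {w7, w9}): φ is false.
  w1 (successors {w2, w5, w8, w9}): φ is false.
  w2 (successors {w3, w4}): φ is false.
  w3 (successors {w1, w2}): φ is false.
  w4 (successors ∅): φ is true.
  w5 (successors {w5, w6}): φ is false.
  w6 (successors {w6}): φ is false.
  w7 (successors {w0, w4, w6, w7, w9}): φ is false.
  w8 (successors {w4}): φ is true.
  w9 (successors {w1, w5}): φ is false.
For instance, at w1:
  At w1: □((◇p → p) ∧ q) requires (◇p → p) ∧ q at every successor {w2, w5, w8, w9}.
    (◇p → p) ∧ q fails at w5, so □((◇p → p) ∧ q) is false at w1.
      At w5: ◇p → p is false, q is true, so (◇p → p) ∧ q is false.
Satisfying worlds: {w4, w8}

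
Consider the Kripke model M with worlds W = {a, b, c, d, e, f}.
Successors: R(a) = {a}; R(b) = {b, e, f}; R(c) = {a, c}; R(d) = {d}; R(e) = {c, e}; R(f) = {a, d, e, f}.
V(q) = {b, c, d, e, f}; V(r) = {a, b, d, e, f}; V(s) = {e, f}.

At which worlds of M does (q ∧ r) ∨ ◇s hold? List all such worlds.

b, d, e, f

Let φ = (q ∧ r) ∨ ◇s. Evaluate φ at each world:
  a (successors {a}): φ is false.
  b (successors {b, e, f}): φ is true.
  c (successors {a, c}): φ is false.
  d (successors {d}): φ is true.
  e (successors {c, e}): φ is true.
  f (successors {a, d, e, f}): φ is true.
For instance, at f:
  At f: q ∧ r is true, ◇s is true, so (q ∧ r) ∨ ◇s is true.
    At f: ◇s requires s at some successor in {a, d, e, f}.
      s holds at e, so ◇s is true at f.
Satisfying worlds: {b, d, e, f}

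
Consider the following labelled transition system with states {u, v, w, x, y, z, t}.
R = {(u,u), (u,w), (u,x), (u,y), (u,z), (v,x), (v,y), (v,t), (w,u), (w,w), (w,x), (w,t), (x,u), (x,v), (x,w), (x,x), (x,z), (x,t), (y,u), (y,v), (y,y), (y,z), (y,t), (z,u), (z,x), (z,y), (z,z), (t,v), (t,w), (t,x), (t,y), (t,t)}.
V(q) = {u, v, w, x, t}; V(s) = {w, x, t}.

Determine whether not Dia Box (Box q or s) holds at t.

At t: Dia Box (Box q or s) is false, so not Dia Box (Box q or s) is true.
  At t: Dia Box (Box q or s) requires Box (Box q or s) at some successor in {v, w, x, y, t}.
    At v: Box (Box q or s) is false.
    At w: Box (Box q or s) is false.
    At x: Box (Box q or s) is false.
    At y: Box (Box q or s) is false.
    At t: Box (Box q or s) is false.
  So Dia Box (Box q or s) is false at t.

Yes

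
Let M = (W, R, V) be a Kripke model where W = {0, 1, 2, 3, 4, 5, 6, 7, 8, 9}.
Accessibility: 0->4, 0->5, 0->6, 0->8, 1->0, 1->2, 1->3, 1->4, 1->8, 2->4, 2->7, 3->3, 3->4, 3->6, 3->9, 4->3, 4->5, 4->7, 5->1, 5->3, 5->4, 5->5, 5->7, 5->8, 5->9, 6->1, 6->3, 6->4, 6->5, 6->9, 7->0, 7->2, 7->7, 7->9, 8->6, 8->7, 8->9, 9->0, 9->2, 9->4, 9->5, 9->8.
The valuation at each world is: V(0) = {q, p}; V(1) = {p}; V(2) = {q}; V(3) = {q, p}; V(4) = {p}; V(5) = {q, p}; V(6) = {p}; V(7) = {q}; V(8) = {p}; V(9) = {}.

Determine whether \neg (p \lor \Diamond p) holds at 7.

No

Recall that \Diamond ψ holds at a world iff ψ holds at some accessible world.
At 7: p \lor \Diamond p is true, so \neg (p \lor \Diamond p) is false.
  At 7: p is false, \Diamond p is true, so p \lor \Diamond p is true.
    At 7: \Diamond p requires p at some successor in {0, 2, 7, 9}.
      p holds at 0, so \Diamond p is true at 7.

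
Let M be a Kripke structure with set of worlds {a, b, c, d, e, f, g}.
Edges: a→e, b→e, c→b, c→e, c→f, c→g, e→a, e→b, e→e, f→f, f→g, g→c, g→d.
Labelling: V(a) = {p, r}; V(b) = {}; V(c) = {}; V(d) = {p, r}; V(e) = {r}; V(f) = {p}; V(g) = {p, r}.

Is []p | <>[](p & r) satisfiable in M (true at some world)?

Let φ = []p | <>[](p & r). Evaluate φ at each world:
  a (successors {e}): φ is false.
  b (successors {e}): φ is false.
  c (successors {b, e, f, g}): φ is false.
  d (successors ∅): φ is true.
  e (successors {a, b, e}): φ is false.
  f (successors {f, g}): φ is true.
  g (successors {c, d}): φ is true.
Detail at d (witness):
  At d: []p is true, <>[](p & r) is false, so []p | <>[](p & r) is true.
    At d: no accessible worlds, so []p holds vacuously.
    At d: no accessible worlds, so <>[](p & r) is false.

Yes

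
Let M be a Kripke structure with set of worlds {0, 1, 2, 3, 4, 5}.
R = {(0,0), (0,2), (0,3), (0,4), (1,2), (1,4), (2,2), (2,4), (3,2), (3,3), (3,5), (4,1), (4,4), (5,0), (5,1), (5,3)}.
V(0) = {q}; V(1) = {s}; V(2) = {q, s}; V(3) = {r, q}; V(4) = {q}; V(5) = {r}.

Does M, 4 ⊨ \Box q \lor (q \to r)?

At 4: \Box q is false, q \to r is false, so \Box q \lor (q \to r) is false.
  At 4: \Box q requires q at every successor {1, 4}.
    q fails at 1, so \Box q is false at 4.

No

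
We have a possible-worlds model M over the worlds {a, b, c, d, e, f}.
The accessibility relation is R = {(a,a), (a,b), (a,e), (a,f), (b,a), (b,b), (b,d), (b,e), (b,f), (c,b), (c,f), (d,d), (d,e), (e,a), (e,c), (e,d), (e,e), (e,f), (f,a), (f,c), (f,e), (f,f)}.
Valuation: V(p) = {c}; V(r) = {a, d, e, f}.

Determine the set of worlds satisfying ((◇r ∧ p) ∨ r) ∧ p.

Recall that ◇ψ holds at a world iff ψ holds at some accessible world.
Let φ = ((◇r ∧ p) ∨ r) ∧ p. Evaluate φ at each world:
  a (successors {a, b, e, f}): φ is false.
  b (successors {a, b, d, e, f}): φ is false.
  c (successors {b, f}): φ is true.
  d (successors {d, e}): φ is false.
  e (successors {a, c, d, e, f}): φ is false.
  f (successors {a, c, e, f}): φ is false.
For instance, at b:
  At b: (◇r ∧ p) ∨ r is false, p is false, so ((◇r ∧ p) ∨ r) ∧ p is false.
    At b: ◇r ∧ p is false, r is false, so (◇r ∧ p) ∨ r is false.
      At b: ◇r is true, p is false, so ◇r ∧ p is false.
Satisfying worlds: {c}

c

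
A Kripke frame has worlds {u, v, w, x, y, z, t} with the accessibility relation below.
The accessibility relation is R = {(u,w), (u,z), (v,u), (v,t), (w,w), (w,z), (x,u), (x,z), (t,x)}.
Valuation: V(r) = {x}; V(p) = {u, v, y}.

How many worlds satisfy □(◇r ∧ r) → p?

Let φ = □(◇r ∧ r) → p. Evaluate φ at each world:
  u (successors {w, z}): φ is true.
  v (successors {u, t}): φ is true.
  w (successors {w, z}): φ is true.
  x (successors {u, z}): φ is true.
  y (successors ∅): φ is true.
  z (successors ∅): φ is false.
  t (successors {x}): φ is true.
For instance, at w:
  At w: □(◇r ∧ r) is false, p is false, so □(◇r ∧ r) → p is true.
    At w: □(◇r ∧ r) requires ◇r ∧ r at every successor {w, z}.
      ◇r ∧ r fails at w, so □(◇r ∧ r) is false at w.
Satisfying worlds: {u, v, w, x, y, t}

6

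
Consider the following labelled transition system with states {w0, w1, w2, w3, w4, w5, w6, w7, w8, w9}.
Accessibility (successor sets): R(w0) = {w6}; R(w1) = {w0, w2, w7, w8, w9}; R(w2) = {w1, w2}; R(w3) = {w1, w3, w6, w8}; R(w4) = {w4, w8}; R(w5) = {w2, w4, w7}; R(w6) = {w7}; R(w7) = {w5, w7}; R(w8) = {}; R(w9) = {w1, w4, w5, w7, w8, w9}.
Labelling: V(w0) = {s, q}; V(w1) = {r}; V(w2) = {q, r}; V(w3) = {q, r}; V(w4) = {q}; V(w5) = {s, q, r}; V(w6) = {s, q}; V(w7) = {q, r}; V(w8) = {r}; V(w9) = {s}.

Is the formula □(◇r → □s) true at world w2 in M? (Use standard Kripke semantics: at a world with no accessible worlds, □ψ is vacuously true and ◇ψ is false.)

At w2: □(◇r → □s) requires ◇r → □s at every successor {w1, w2}.
  ◇r → □s fails at w1, so □(◇r → □s) is false at w2.
    At w1: ◇r is true, □s is false, so ◇r → □s is false.
      At w1: ◇r requires r at some successor in {w0, w2, w7, w8, w9}.
        r holds at w2, so ◇r is true at w1.
      At w1: □s requires s at every successor {w0, w2, w7, w8, w9}.
        s fails at w2, so □s is false at w1.

No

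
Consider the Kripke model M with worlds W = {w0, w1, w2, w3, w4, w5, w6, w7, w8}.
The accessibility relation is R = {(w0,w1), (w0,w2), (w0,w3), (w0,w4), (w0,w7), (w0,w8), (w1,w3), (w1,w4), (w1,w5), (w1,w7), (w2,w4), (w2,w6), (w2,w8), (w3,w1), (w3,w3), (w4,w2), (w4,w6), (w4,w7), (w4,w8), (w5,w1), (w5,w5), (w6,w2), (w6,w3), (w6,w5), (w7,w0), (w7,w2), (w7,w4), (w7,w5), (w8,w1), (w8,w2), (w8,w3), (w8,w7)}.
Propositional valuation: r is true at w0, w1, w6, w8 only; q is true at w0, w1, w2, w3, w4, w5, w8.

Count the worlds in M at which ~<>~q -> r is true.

6

Let φ = ~<>~q -> r. Evaluate φ at each world:
  w0 (successors {w1, w2, w3, w4, w7, w8}): φ is true.
  w1 (successors {w3, w4, w5, w7}): φ is true.
  w2 (successors {w4, w6, w8}): φ is true.
  w3 (successors {w1, w3}): φ is false.
  w4 (successors {w2, w6, w7, w8}): φ is true.
  w5 (successors {w1, w5}): φ is false.
  w6 (successors {w2, w3, w5}): φ is true.
  w7 (successors {w0, w2, w4, w5}): φ is false.
  w8 (successors {w1, w2, w3, w7}): φ is true.
For instance, at w5:
  At w5: ~<>~q is true, r is false, so ~<>~q -> r is false.
    At w5: <>~q is false, so ~<>~q is true.
      At w5: <>~q requires ~q at some successor in {w1, w5}.
        At w1: ~q is false.
        At w5: ~q is false.
      So <>~q is false at w5.
Satisfying worlds: {w0, w1, w2, w4, w6, w8}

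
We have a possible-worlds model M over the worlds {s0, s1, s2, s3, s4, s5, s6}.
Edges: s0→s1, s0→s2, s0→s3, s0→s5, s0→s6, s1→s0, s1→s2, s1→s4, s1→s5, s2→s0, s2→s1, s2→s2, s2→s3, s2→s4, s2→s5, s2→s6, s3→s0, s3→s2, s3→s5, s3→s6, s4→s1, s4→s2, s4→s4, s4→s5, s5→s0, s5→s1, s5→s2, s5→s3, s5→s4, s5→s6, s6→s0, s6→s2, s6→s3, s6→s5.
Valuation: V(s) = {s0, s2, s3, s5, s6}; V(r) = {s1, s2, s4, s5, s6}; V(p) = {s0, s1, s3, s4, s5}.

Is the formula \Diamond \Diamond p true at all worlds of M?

Yes

Let φ = \Diamond \Diamond p. Evaluate φ at each world:
  s0 (successors {s1, s2, s3, s5, s6}): φ is true.
  s1 (successors {s0, s2, s4, s5}): φ is true.
  s2 (successors {s0, s1, s2, s3, s4, s5, s6}): φ is true.
  s3 (successors {s0, s2, s5, s6}): φ is true.
  s4 (successors {s1, s2, s4, s5}): φ is true.
  s5 (successors {s0, s1, s2, s3, s4, s6}): φ is true.
  s6 (successors {s0, s2, s3, s5}): φ is true.
For instance, at s6:
  At s6: \Diamond \Diamond p requires \Diamond p at some successor in {s0, s2, s3, s5}.
    \Diamond p holds at s0, so \Diamond \Diamond p is true at s6.
      At s0: \Diamond p requires p at some successor in {s1, s2, s3, s5, s6}.
        p holds at s1, so \Diamond p is true at s0.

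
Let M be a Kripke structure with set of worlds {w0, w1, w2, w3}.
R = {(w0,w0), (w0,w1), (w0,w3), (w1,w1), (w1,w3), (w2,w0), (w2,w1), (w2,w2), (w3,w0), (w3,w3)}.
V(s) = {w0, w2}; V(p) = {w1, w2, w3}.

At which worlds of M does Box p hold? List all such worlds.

Recall that Box ψ holds at a world iff ψ holds at every accessible world, and Dia ψ holds iff ψ holds at some accessible world.
Let φ = Box p. Evaluate φ at each world:
  w0 (successors {w0, w1, w3}): φ is false.
  w1 (successors {w1, w3}): φ is true.
  w2 (successors {w0, w1, w2}): φ is false.
  w3 (successors {w0, w3}): φ is false.
For instance, at w2:
  At w2: Box p requires p at every successor {w0, w1, w2}.
    p fails at w0, so Box p is false at w2.
Satisfying worlds: {w1}

w1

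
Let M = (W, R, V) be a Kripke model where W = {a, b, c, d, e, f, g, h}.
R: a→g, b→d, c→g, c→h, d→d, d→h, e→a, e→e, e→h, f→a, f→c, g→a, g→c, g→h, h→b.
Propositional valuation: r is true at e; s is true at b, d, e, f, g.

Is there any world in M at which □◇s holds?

Yes

Let φ = □◇s. Evaluate φ at each world:
  a (successors {g}): φ is false.
  b (successors {d}): φ is true.
  c (successors {g, h}): φ is false.
  d (successors {d, h}): φ is true.
  e (successors {a, e, h}): φ is true.
  f (successors {a, c}): φ is true.
  g (successors {a, c, h}): φ is true.
  h (successors {b}): φ is true.
Detail at b (witness):
  At b: □◇s requires ◇s at every successor {d}.
      At d: ◇s requires s at some successor in {d, h}.
        s holds at d, so ◇s is true at d.
  So □◇s is true at b.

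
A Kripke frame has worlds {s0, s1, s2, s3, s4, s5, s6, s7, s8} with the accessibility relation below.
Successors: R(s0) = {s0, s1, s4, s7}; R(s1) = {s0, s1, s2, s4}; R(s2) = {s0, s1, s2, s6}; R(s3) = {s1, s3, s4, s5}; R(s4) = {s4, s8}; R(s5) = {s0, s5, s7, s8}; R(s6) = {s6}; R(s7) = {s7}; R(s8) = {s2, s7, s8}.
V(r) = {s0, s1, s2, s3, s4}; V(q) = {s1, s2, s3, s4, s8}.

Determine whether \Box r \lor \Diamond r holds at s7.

Recall that \Box ψ holds at a world iff ψ holds at every accessible world, and \Diamond ψ holds iff ψ holds at some accessible world.
At s7: \Box r is false, \Diamond r is false, so \Box r \lor \Diamond r is false.
  At s7: \Box r requires r at every successor {s7}.
    r fails at s7, so \Box r is false at s7.
  At s7: \Diamond r requires r at some successor in {s7}.
    At s7: r is false.
  So \Diamond r is false at s7.

No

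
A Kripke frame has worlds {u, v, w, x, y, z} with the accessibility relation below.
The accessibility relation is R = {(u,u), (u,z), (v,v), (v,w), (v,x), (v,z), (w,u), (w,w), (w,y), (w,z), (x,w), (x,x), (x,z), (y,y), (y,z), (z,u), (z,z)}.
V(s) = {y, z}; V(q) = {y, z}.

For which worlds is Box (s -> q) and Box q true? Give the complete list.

Let φ = Box (s -> q) and Box q. Evaluate φ at each world:
  u (successors {u, z}): φ is false.
  v (successors {v, w, x, z}): φ is false.
  w (successors {u, w, y, z}): φ is false.
  x (successors {w, x, z}): φ is false.
  y (successors {y, z}): φ is true.
  z (successors {u, z}): φ is false.
For instance, at w:
  At w: Box (s -> q) is true, Box q is false, so Box (s -> q) and Box q is false.
    At w: Box (s -> q) requires s -> q at every successor {u, w, y, z}.
      At u: s -> q is true.
      At w: s -> q is true.
      At y: s -> q is true.
      At z: s -> q is true.
    So Box (s -> q) is true at w.
    At w: Box q requires q at every successor {u, w, y, z}.
      q fails at u, so Box q is false at w.
Satisfying worlds: {y}

y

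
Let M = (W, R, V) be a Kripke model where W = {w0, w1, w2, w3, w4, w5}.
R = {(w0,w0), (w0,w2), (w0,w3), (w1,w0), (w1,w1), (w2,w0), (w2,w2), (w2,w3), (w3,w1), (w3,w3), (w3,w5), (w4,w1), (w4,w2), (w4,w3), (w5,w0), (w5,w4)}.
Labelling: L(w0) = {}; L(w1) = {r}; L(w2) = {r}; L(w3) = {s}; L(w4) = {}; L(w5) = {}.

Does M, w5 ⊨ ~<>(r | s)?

Yes

Recall that <>ψ holds at a world iff ψ holds at some accessible world.
At w5: <>(r | s) is false, so ~<>(r | s) is true.
  At w5: <>(r | s) requires r | s at some successor in {w0, w4}.
    At w0: r | s is false.
    At w4: r | s is false.
  So <>(r | s) is false at w5.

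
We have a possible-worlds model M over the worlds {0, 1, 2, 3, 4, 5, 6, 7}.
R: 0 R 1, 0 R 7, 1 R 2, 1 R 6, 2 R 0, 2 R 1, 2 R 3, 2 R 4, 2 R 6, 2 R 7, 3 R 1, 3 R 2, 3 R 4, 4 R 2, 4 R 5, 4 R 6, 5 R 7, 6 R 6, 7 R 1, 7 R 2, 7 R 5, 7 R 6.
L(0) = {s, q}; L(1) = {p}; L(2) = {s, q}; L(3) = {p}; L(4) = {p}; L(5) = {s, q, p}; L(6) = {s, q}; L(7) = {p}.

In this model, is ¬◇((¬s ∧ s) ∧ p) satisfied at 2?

At 2: ◇((¬s ∧ s) ∧ p) is false, so ¬◇((¬s ∧ s) ∧ p) is true.
  At 2: ◇((¬s ∧ s) ∧ p) requires (¬s ∧ s) ∧ p at some successor in {0, 1, 3, 4, 6, 7}.
    At 0: (¬s ∧ s) ∧ p is false.
    At 1: (¬s ∧ s) ∧ p is false.
    At 3: (¬s ∧ s) ∧ p is false.
    At 4: (¬s ∧ s) ∧ p is false.
    At 6: (¬s ∧ s) ∧ p is false.
    At 7: (¬s ∧ s) ∧ p is false.
  So ◇((¬s ∧ s) ∧ p) is false at 2.

Yes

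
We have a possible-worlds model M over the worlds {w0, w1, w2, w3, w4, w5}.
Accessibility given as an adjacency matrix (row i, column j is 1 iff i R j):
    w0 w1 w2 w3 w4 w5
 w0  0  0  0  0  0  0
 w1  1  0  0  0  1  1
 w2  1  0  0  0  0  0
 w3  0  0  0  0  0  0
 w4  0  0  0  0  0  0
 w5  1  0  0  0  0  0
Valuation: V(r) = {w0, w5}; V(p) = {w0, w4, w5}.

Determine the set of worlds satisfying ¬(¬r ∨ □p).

none

Let φ = ¬(¬r ∨ □p). Evaluate φ at each world:
  w0 (successors ∅): φ is false.
  w1 (successors {w0, w4, w5}): φ is false.
  w2 (successors {w0}): φ is false.
  w3 (successors ∅): φ is false.
  w4 (successors ∅): φ is false.
  w5 (successors {w0}): φ is false.
For instance, at w1:
  At w1: ¬r ∨ □p is true, so ¬(¬r ∨ □p) is false.
    At w1: ¬r is true, □p is true, so ¬r ∨ □p is true.
      At w1: □p requires p at every successor {w0, w4, w5}.
        At w0: p is true.
        At w4: p is true.
        At w5: p is true.
      So □p is true at w1.
Satisfying worlds: none.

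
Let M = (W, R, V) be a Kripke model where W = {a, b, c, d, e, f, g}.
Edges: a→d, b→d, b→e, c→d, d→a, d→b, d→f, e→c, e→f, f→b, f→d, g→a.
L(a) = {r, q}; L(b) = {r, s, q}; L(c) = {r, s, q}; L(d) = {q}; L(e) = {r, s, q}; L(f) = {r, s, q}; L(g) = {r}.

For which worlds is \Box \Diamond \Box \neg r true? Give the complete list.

Let φ = \Box \Diamond \Box \neg r. Evaluate φ at each world:
  a (successors {d}): φ is true.
  b (successors {d, e}): φ is true.
  c (successors {d}): φ is true.
  d (successors {a, b, f}): φ is false.
  e (successors {c, f}): φ is false.
  f (successors {b, d}): φ is false.
  g (successors {a}): φ is false.
For instance, at d:
  At d: \Box \Diamond \Box \neg r requires \Diamond \Box \neg r at every successor {a, b, f}.
    \Diamond \Box \neg r fails at a, so \Box \Diamond \Box \neg r is false at d.
      At a: \Diamond \Box \neg r requires \Box \neg r at some successor in {d}.
        At d: \Box \neg r is false.
      So \Diamond \Box \neg r is false at a.
Satisfying worlds: {a, b, c}

a, b, c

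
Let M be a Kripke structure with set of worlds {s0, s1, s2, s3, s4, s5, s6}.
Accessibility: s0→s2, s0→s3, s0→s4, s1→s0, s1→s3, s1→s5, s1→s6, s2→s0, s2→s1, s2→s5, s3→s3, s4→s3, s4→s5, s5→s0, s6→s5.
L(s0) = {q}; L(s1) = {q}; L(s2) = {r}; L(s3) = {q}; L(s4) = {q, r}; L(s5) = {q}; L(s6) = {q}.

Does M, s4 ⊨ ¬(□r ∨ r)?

No

Recall that □ψ holds at a world iff ψ holds at every accessible world, and ◇ψ holds iff ψ holds at some accessible world.
At s4: □r ∨ r is true, so ¬(□r ∨ r) is false.
  At s4: □r is false, r is true, so □r ∨ r is true.
    At s4: □r requires r at every successor {s3, s5}.
      r fails at s3, so □r is false at s4.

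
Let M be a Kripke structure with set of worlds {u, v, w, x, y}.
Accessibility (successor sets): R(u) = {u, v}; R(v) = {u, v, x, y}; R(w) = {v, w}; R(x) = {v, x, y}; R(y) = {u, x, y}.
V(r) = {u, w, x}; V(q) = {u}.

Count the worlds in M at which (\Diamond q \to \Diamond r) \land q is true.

Let φ = (\Diamond q \to \Diamond r) \land q. Evaluate φ at each world:
  u (successors {u, v}): φ is true.
  v (successors {u, v, x, y}): φ is false.
  w (successors {v, w}): φ is false.
  x (successors {v, x, y}): φ is false.
  y (successors {u, x, y}): φ is false.
For instance, at y:
  At y: \Diamond q \to \Diamond r is true, q is false, so (\Diamond q \to \Diamond r) \land q is false.
    At y: \Diamond q is true, \Diamond r is true, so \Diamond q \to \Diamond r is true.
      At y: \Diamond q requires q at some successor in {u, x, y}.
        q holds at u, so \Diamond q is true at y.
      At y: \Diamond r requires r at some successor in {u, x, y}.
        r holds at u, so \Diamond r is true at y.
Satisfying worlds: {u}

1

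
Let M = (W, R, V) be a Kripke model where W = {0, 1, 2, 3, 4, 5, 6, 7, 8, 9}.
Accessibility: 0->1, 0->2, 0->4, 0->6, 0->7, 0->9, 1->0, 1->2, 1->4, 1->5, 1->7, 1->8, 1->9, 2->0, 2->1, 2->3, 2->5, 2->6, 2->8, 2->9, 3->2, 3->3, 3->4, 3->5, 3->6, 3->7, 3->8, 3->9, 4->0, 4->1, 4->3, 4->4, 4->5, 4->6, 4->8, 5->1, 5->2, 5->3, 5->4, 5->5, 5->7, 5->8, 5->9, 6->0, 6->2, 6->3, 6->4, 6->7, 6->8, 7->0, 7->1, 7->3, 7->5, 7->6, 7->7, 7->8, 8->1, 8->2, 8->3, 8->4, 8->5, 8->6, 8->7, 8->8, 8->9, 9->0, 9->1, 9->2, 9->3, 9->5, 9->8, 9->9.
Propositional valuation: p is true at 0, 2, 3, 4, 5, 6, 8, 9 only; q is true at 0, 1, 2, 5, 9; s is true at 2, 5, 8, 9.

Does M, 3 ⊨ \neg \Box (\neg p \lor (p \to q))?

Yes

At 3: \Box (\neg p \lor (p \to q)) is false, so \neg \Box (\neg p \lor (p \to q)) is true.
  At 3: \Box (\neg p \lor (p \to q)) requires \neg p \lor (p \to q) at every successor {2, 3, 4, 5, 6, 7, 8, 9}.
    \neg p \lor (p \to q) fails at 3, so \Box (\neg p \lor (p \to q)) is false at 3.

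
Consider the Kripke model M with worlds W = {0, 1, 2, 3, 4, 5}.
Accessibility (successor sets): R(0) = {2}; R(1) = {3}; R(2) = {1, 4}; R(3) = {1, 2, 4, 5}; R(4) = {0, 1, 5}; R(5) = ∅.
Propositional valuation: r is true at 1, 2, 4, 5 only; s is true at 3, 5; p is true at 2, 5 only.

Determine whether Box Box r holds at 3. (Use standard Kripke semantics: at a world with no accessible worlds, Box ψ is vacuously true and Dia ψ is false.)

No

Recall that Box ψ holds at a world iff ψ holds at every accessible world, and Dia ψ holds iff ψ holds at some accessible world.
At 3: Box Box r requires Box r at every successor {1, 2, 4, 5}.
  Box r fails at 1, so Box Box r is false at 3.
    At 1: Box r requires r at every successor {3}.
      r fails at 3, so Box r is false at 1.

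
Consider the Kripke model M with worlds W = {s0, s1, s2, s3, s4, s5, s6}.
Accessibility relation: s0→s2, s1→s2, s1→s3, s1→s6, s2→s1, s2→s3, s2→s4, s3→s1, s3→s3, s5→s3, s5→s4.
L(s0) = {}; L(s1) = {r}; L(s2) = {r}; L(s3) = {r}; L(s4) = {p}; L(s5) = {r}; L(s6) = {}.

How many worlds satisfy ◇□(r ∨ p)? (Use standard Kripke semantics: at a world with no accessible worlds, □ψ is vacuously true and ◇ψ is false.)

Recall that □ψ holds at a world iff ψ holds at every accessible world, and ◇ψ holds iff ψ holds at some accessible world.
Let φ = ◇□(r ∨ p). Evaluate φ at each world:
  s0 (successors {s2}): φ is true.
  s1 (successors {s2, s3, s6}): φ is true.
  s2 (successors {s1, s3, s4}): φ is true.
  s3 (successors {s1, s3}): φ is true.
  s4 (successors ∅): φ is false.
  s5 (successors {s3, s4}): φ is true.
  s6 (successors ∅): φ is false.
For instance, at s1:
  At s1: ◇□(r ∨ p) requires □(r ∨ p) at some successor in {s2, s3, s6}.
    □(r ∨ p) holds at s2, so ◇□(r ∨ p) is true at s1.
      At s2: □(r ∨ p) requires r ∨ p at every successor {s1, s3, s4}.
        At s1: r ∨ p is true.
        At s3: r ∨ p is true.
        At s4: r ∨ p is true.
      So □(r ∨ p) is true at s2.
Satisfying worlds: {s0, s1, s2, s3, s5}

5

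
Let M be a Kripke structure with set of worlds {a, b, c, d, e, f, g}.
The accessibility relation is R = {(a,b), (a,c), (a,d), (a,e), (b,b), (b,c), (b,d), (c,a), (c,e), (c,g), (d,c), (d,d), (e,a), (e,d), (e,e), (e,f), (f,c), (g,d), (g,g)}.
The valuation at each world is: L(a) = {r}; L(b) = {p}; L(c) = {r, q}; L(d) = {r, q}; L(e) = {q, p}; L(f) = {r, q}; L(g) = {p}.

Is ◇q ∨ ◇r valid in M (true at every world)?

Yes

Let φ = ◇q ∨ ◇r. Evaluate φ at each world:
  a (successors {b, c, d, e}): φ is true.
  b (successors {b, c, d}): φ is true.
  c (successors {a, e, g}): φ is true.
  d (successors {c, d}): φ is true.
  e (successors {a, d, e, f}): φ is true.
  f (successors {c}): φ is true.
  g (successors {d, g}): φ is true.
For instance, at a:
  At a: ◇q is true, ◇r is true, so ◇q ∨ ◇r is true.
    At a: ◇q requires q at some successor in {b, c, d, e}.
      q holds at c, so ◇q is true at a.
    At a: ◇r requires r at some successor in {b, c, d, e}.
      r holds at c, so ◇r is true at a.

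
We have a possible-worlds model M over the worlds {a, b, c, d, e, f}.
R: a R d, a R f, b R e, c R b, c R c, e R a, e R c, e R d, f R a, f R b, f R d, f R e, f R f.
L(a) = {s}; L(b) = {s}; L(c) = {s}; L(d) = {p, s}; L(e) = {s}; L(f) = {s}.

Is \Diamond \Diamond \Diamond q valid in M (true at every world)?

No

Let φ = \Diamond \Diamond \Diamond q. Evaluate φ at each world:
  a (successors {d, f}): φ is false.
  b (successors {e}): φ is false.
  c (successors {b, c}): φ is false.
  d (successors ∅): φ is false.
  e (successors {a, c, d}): φ is false.
  f (successors {a, b, d, e, f}): φ is false.
Detail at a (counterexample):
  At a: \Diamond \Diamond \Diamond q requires \Diamond \Diamond q at some successor in {d, f}.
    At d: \Diamond \Diamond q is false.
    At f: \Diamond \Diamond q is false.
  So \Diamond \Diamond \Diamond q is false at a.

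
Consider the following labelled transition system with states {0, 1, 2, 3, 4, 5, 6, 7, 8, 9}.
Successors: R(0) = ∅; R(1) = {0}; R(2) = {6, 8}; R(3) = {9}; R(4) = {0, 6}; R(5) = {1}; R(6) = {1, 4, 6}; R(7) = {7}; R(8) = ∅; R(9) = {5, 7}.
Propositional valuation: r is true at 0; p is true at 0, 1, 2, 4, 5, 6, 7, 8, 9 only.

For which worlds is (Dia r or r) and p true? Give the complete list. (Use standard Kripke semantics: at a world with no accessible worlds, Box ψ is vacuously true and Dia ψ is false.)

0, 1, 4

Let φ = (Dia r or r) and p. Evaluate φ at each world:
  0 (successors ∅): φ is true.
  1 (successors {0}): φ is true.
  2 (successors {6, 8}): φ is false.
  3 (successors {9}): φ is false.
  4 (successors {0, 6}): φ is true.
  5 (successors {1}): φ is false.
  6 (successors {1, 4, 6}): φ is false.
  7 (successors {7}): φ is false.
  8 (successors ∅): φ is false.
  9 (successors {5, 7}): φ is false.
For instance, at 6:
  At 6: Dia r or r is false, p is true, so (Dia r or r) and p is false.
    At 6: Dia r is false, r is false, so Dia r or r is false.
      At 6: Dia r requires r at some successor in {1, 4, 6}.
        At 1: r is false.
        At 4: r is false.
        At 6: r is false.
      So Dia r is false at 6.
Satisfying worlds: {0, 1, 4}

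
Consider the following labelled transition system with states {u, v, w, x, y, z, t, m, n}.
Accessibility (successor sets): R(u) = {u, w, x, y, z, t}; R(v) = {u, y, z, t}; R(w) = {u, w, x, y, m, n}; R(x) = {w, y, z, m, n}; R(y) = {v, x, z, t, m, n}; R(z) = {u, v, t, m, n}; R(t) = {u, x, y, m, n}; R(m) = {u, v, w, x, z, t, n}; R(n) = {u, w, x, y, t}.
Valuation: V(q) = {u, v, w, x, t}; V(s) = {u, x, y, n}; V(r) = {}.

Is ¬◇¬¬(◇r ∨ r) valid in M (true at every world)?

Let φ = ¬◇¬¬(◇r ∨ r). Evaluate φ at each world:
  u (successors {u, w, x, y, z, t}): φ is true.
  v (successors {u, y, z, t}): φ is true.
  w (successors {u, w, x, y, m, n}): φ is true.
  x (successors {w, y, z, m, n}): φ is true.
  y (successors {v, x, z, t, m, n}): φ is true.
  z (successors {u, v, t, m, n}): φ is true.
  t (successors {u, x, y, m, n}): φ is true.
  m (successors {u, v, w, x, z, t, n}): φ is true.
  n (successors {u, w, x, y, t}): φ is true.
For instance, at m:
  At m: ◇¬¬(◇r ∨ r) is false, so ¬◇¬¬(◇r ∨ r) is true.
    At m: ◇¬¬(◇r ∨ r) requires ¬¬(◇r ∨ r) at some successor in {u, v, w, x, z, t, n}.
      At u: ¬¬(◇r ∨ r) is false.
      At v: ¬¬(◇r ∨ r) is false.
      At w: ¬¬(◇r ∨ r) is false.
      At x: ¬¬(◇r ∨ r) is false.
      At z: ¬¬(◇r ∨ r) is false.
      At t: ¬¬(◇r ∨ r) is false.
      At n: ¬¬(◇r ∨ r) is false.
    So ◇¬¬(◇r ∨ r) is false at m.

Yes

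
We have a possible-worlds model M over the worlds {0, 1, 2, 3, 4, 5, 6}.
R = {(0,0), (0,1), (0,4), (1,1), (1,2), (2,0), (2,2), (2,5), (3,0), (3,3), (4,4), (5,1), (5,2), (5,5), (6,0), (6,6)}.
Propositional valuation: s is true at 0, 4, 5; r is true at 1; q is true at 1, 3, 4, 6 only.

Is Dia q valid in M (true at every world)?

No

Let φ = Dia q. Evaluate φ at each world:
  0 (successors {0, 1, 4}): φ is true.
  1 (successors {1, 2}): φ is true.
  2 (successors {0, 2, 5}): φ is false.
  3 (successors {0, 3}): φ is true.
  4 (successors {4}): φ is true.
  5 (successors {1, 2, 5}): φ is true.
  6 (successors {0, 6}): φ is true.
Detail at 2 (counterexample):
  At 2: Dia q requires q at some successor in {0, 2, 5}.
    At 0: q is false.
    At 2: q is false.
    At 5: q is false.
  So Dia q is false at 2.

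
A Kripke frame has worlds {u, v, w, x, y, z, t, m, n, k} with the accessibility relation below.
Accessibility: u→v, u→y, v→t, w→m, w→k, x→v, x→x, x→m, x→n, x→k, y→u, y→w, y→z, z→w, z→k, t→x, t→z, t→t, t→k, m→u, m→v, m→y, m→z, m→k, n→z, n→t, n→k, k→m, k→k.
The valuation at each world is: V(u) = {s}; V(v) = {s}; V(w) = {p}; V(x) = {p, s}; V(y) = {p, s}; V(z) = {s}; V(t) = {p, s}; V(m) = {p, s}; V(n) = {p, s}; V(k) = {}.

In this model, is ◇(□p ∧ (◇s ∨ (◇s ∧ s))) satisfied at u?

At u: ◇(□p ∧ (◇s ∨ (◇s ∧ s))) requires □p ∧ (◇s ∨ (◇s ∧ s)) at some successor in {v, y}.
  □p ∧ (◇s ∨ (◇s ∧ s)) holds at v, so ◇(□p ∧ (◇s ∨ (◇s ∧ s))) is true at u.
    At v: □p is true, ◇s ∨ (◇s ∧ s) is true, so □p ∧ (◇s ∨ (◇s ∧ s)) is true.
      At v: □p requires p at every successor {t}.
        At t: p is true.
      So □p is true at v.
      At v: ◇s is true, ◇s ∧ s is true, so ◇s ∨ (◇s ∧ s) is true.

Yes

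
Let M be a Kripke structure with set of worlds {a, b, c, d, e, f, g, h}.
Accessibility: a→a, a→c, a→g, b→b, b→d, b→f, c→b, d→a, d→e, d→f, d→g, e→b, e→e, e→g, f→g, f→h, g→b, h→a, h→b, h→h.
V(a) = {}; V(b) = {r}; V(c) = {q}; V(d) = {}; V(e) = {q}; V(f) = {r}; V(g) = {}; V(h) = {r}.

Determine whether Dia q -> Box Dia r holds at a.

At a: Dia q is true, Box Dia r is false, so Dia q -> Box Dia r is false.
  At a: Dia q requires q at some successor in {a, c, g}.
    q holds at c, so Dia q is true at a.
  At a: Box Dia r requires Dia r at every successor {a, c, g}.
    Dia r fails at a, so Box Dia r is false at a.
      At a: Dia r requires r at some successor in {a, c, g}.
        At a: r is false.
        At c: r is false.
        At g: r is false.
      So Dia r is false at a.

No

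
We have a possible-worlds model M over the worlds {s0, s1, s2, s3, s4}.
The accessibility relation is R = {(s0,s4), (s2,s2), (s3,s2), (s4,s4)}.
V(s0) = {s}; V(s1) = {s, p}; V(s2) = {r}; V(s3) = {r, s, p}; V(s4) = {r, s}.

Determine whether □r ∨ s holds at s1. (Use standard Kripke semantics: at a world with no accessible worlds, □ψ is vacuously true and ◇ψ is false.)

Recall that □ψ holds at a world iff ψ holds at every accessible world, and ◇ψ holds iff ψ holds at some accessible world.
At s1: □r is true, s is true, so □r ∨ s is true.
  At s1: no accessible worlds, so □r holds vacuously.

Yes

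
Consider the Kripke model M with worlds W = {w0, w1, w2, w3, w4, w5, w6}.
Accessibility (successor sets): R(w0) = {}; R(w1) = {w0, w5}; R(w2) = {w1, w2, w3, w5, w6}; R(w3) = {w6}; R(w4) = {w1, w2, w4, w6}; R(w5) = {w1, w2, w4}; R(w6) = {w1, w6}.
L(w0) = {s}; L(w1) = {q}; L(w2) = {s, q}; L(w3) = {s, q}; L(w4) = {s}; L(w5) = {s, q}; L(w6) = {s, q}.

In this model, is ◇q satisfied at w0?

At w0: no accessible worlds, so ◇q is false.

No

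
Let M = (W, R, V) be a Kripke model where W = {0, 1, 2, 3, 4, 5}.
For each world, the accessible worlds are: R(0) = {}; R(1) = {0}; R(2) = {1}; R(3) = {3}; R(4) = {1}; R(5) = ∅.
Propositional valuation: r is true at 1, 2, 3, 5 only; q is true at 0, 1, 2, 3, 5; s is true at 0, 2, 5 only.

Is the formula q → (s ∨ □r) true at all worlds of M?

Let φ = q → (s ∨ □r). Evaluate φ at each world:
  0 (successors ∅): φ is true.
  1 (successors {0}): φ is false.
  2 (successors {1}): φ is true.
  3 (successors {3}): φ is true.
  4 (successors {1}): φ is true.
  5 (successors ∅): φ is true.
Detail at 1 (counterexample):
  At 1: q is true, s ∨ □r is false, so q → (s ∨ □r) is false.
    At 1: s is false, □r is false, so s ∨ □r is false.
      At 1: □r requires r at every successor {0}.
        r fails at 0, so □r is false at 1.

No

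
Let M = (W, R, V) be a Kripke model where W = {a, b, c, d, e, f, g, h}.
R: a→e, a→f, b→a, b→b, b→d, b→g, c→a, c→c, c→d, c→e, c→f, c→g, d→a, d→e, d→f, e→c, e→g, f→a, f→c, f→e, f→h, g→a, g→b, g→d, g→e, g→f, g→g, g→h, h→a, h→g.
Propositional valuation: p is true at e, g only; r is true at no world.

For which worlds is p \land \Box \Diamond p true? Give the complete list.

Let φ = p \land \Box \Diamond p. Evaluate φ at each world:
  a (successors {e, f}): φ is false.
  b (successors {a, b, d, g}): φ is false.
  c (successors {a, c, d, e, f, g}): φ is false.
  d (successors {a, e, f}): φ is false.
  e (successors {c, g}): φ is true.
  f (successors {a, c, e, h}): φ is false.
  g (successors {a, b, d, e, f, g, h}): φ is true.
  h (successors {a, g}): φ is false.
For instance, at b:
  At b: p is false, \Box \Diamond p is true, so p \land \Box \Diamond p is false.
    At b: \Box \Diamond p requires \Diamond p at every successor {a, b, d, g}.
      At a: \Diamond p is true.
      At b: \Diamond p is true.
      At d: \Diamond p is true.
      At g: \Diamond p is true.
    So \Box \Diamond p is true at b.
Satisfying worlds: {e, g}

e, g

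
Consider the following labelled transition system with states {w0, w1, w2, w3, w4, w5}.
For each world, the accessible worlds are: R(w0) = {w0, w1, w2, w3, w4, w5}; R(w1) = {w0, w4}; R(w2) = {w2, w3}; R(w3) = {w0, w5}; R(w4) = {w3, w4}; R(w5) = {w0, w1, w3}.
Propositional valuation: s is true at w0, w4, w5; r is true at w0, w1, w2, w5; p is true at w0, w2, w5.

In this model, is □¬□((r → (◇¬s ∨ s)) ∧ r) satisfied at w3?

At w3: □¬□((r → (◇¬s ∨ s)) ∧ r) requires ¬□((r → (◇¬s ∨ s)) ∧ r) at every successor {w0, w5}.
    At w0: □((r → (◇¬s ∨ s)) ∧ r) is false, so ¬□((r → (◇¬s ∨ s)) ∧ r) is true.
      At w0: □((r → (◇¬s ∨ s)) ∧ r) requires (r → (◇¬s ∨ s)) ∧ r at every successor {w0, w1, w2, w3, w4, w5}.
        (r → (◇¬s ∨ s)) ∧ r fails at w1, so □((r → (◇¬s ∨ s)) ∧ r) is false at w0.
    At w5: □((r → (◇¬s ∨ s)) ∧ r) is false, so ¬□((r → (◇¬s ∨ s)) ∧ r) is true.
      At w5: □((r → (◇¬s ∨ s)) ∧ r) requires (r → (◇¬s ∨ s)) ∧ r at every successor {w0, w1, w3}.
        (r → (◇¬s ∨ s)) ∧ r fails at w1, so □((r → (◇¬s ∨ s)) ∧ r) is false at w5.
So □¬□((r → (◇¬s ∨ s)) ∧ r) is true at w3.

Yes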